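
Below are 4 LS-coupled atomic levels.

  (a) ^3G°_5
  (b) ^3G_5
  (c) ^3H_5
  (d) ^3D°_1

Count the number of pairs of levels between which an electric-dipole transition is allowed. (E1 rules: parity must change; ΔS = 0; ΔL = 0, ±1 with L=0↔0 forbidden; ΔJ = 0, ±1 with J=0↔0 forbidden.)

2

(a)–(b): allowed.
(a)–(c): allowed.
(a)–(d): forbidden (parity, ΔL, ΔJ).
(b)–(c): forbidden (parity).
(b)–(d): forbidden (ΔL, ΔJ).
(c)–(d): forbidden (ΔL, ΔJ).
Allowed pairs: 2 of 6.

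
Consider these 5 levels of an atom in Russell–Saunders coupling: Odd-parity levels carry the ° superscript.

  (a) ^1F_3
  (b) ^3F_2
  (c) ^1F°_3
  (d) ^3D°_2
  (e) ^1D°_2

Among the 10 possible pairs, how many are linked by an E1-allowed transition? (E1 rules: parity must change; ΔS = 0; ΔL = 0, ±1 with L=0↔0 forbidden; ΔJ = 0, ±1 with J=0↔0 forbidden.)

(a)–(b): forbidden (parity, ΔS).
(a)–(c): allowed.
(a)–(d): forbidden (ΔS).
(a)–(e): allowed.
(b)–(c): forbidden (ΔS).
(b)–(d): allowed.
(b)–(e): forbidden (ΔS).
(c)–(d): forbidden (parity, ΔS).
(c)–(e): forbidden (parity).
(d)–(e): forbidden (parity, ΔS).
Allowed pairs: 3 of 10.

3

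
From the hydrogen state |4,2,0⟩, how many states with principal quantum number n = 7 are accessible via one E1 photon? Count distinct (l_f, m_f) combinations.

E1 requires Δl = ±1, so l_f ∈ {1, 3}; with 0 ≤ l_f ≤ n_f−1 = 6, the allowed l_f values are {1, 3}.
For l_f = 1: m_f ∈ {m_i−1, m_i, m_i+1} ∩ [−1, 1] = {-1, 0, 1} → 3 states.
For l_f = 3: m_f ∈ {m_i−1, m_i, m_i+1} ∩ [−3, 3] = {-1, 0, 1} → 3 states.
Total: 6.

6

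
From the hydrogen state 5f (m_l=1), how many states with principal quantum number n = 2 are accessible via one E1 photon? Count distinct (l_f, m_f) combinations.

0

E1 requires l_f ∈ {2, 4}, but neither lies in [0, 1], so no final state is reachable.
Total: 0.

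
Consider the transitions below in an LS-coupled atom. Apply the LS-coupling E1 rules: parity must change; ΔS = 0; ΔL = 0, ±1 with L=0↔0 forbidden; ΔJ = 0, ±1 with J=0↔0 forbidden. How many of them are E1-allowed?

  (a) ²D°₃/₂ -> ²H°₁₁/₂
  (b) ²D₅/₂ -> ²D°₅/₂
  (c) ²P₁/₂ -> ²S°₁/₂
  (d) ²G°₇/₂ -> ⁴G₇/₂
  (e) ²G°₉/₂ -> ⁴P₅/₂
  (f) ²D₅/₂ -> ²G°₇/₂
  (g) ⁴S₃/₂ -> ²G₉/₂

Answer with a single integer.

(a) forbidden (parity, ΔL, ΔJ fail)
(b) allowed
(c) allowed
(d) forbidden (ΔS fails)
(e) forbidden (ΔS, ΔL, ΔJ fail)
(f) forbidden (ΔL fails)
(g) forbidden (parity, ΔS, ΔL, ΔJ fail)
Total allowed: 2 of 7.

2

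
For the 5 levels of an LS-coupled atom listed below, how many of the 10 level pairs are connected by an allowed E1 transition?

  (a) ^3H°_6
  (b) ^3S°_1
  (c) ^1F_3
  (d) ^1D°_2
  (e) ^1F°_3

2

(a)–(b): forbidden (parity, ΔL, ΔJ).
(a)–(c): forbidden (ΔS, ΔL, ΔJ).
(a)–(d): forbidden (parity, ΔS, ΔL, ΔJ).
(a)–(e): forbidden (parity, ΔS, ΔL, ΔJ).
(b)–(c): forbidden (ΔS, ΔL, ΔJ).
(b)–(d): forbidden (parity, ΔS, ΔL).
(b)–(e): forbidden (parity, ΔS, ΔL, ΔJ).
(c)–(d): allowed.
(c)–(e): allowed.
(d)–(e): forbidden (parity).
Allowed pairs: 2 of 10.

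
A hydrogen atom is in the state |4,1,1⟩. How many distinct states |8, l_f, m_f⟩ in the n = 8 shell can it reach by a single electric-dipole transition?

E1 requires Δl = ±1, so l_f ∈ {0, 2}; with 0 ≤ l_f ≤ n_f−1 = 7, the allowed l_f values are {0, 2}.
For l_f = 0: m_f ∈ {m_i−1, m_i, m_i+1} ∩ [−0, 0] = {0} → 1 state.
For l_f = 2: m_f ∈ {m_i−1, m_i, m_i+1} ∩ [−2, 2] = {0, 1, 2} → 3 states.
Total: 4.

4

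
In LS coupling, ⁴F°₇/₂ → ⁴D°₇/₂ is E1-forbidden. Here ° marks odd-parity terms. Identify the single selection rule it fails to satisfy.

parity

Initial level: S=3/2, L=3, J=7/2, parity odd. Final level: S=3/2, L=2, J=7/2, parity odd.
Parity must change: odd → odd — ✗.
ΔS = 0: S: 3/2 → 3/2 — ✓.
ΔL = 0, ±1 (not L=0↔0): L: 3 → 2, ΔL = -1 — ✓.
ΔJ = 0, ±1 (not J=0↔0): J: 7/2 → 7/2, ΔJ = +0 — ✓.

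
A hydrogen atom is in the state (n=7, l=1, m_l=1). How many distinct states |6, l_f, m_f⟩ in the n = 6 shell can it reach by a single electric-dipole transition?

4

E1 requires Δl = ±1, so l_f ∈ {0, 2}; with 0 ≤ l_f ≤ n_f−1 = 5, the allowed l_f values are {0, 2}.
For l_f = 0: m_f ∈ {m_i−1, m_i, m_i+1} ∩ [−0, 0] = {0} → 1 state.
For l_f = 2: m_f ∈ {m_i−1, m_i, m_i+1} ∩ [−2, 2] = {0, 1, 2} → 3 states.
Total: 4.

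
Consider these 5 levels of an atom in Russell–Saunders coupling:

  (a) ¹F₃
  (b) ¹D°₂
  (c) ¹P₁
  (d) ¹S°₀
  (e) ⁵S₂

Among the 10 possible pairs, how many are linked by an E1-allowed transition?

3

(a)–(b): allowed.
(a)–(c): forbidden (parity, ΔL, ΔJ).
(a)–(d): forbidden (ΔL, ΔJ).
(a)–(e): forbidden (parity, ΔS, ΔL).
(b)–(c): allowed.
(b)–(d): forbidden (parity, ΔL, ΔJ).
(b)–(e): forbidden (ΔS, ΔL).
(c)–(d): allowed.
(c)–(e): forbidden (parity, ΔS).
(d)–(e): forbidden (ΔS, ΔL, ΔJ).
Allowed pairs: 3 of 10.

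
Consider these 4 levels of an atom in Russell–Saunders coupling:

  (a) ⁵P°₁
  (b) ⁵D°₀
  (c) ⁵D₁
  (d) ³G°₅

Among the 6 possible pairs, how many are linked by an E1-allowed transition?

2

(a)–(b): forbidden (parity).
(a)–(c): allowed.
(a)–(d): forbidden (parity, ΔS, ΔL, ΔJ).
(b)–(c): allowed.
(b)–(d): forbidden (parity, ΔS, ΔL, ΔJ).
(c)–(d): forbidden (ΔS, ΔL, ΔJ).
Allowed pairs: 2 of 6.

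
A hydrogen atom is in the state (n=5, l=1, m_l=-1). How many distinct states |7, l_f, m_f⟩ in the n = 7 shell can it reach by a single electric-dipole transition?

E1 requires Δl = ±1, so l_f ∈ {0, 2}; with 0 ≤ l_f ≤ n_f−1 = 6, the allowed l_f values are {0, 2}.
For l_f = 0: m_f ∈ {m_i−1, m_i, m_i+1} ∩ [−0, 0] = {0} → 1 state.
For l_f = 2: m_f ∈ {m_i−1, m_i, m_i+1} ∩ [−2, 2] = {-2, -1, 0} → 3 states.
Total: 4.

4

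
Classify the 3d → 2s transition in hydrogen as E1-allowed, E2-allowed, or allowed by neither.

E2

Δl = 0 − 2 = -2; l_i + l_f = 2.
E1 (Δl = ±1): not satisfied.
E2 (Δl = 0,±2, l_i+l_f ≥ 2): satisfied.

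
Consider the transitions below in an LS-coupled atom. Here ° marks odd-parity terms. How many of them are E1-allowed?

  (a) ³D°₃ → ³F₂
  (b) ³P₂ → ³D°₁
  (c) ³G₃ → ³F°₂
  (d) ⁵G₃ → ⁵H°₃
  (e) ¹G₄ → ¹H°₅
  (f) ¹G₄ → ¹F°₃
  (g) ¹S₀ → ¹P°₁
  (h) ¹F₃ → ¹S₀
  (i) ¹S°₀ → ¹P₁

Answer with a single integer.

8

(a) allowed
(b) allowed
(c) allowed
(d) allowed
(e) allowed
(f) allowed
(g) allowed
(h) forbidden (parity, ΔL, ΔJ fail)
(i) allowed
Total allowed: 8 of 9.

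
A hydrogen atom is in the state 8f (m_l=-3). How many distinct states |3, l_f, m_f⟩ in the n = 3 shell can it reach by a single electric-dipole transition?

E1 requires Δl = ±1, so l_f ∈ {2, 4}; with 0 ≤ l_f ≤ n_f−1 = 2, the allowed l_f values are {2}.
For l_f = 2: m_f ∈ {m_i−1, m_i, m_i+1} ∩ [−2, 2] = {-2} → 1 state.
Total: 1.

1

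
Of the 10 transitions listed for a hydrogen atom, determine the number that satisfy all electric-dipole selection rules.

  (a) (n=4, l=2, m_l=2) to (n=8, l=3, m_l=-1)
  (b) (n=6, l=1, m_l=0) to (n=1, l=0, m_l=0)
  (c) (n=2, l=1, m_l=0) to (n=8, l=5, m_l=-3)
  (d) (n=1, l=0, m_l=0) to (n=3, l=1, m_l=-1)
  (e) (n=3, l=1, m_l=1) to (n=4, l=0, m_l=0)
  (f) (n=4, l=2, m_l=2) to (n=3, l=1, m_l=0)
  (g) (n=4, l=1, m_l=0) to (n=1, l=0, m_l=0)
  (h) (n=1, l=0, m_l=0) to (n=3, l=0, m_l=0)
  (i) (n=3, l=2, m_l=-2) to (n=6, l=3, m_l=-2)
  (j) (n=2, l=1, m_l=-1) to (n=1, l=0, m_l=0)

(a) forbidden — Δm_l = -3 (E1 requires Δm_l = 0, ±1)
(b) allowed
(c) forbidden — Δl = +4 (E1 requires Δl = ±1); Δm_l = -3 (E1 requires Δm_l = 0, ±1)
(d) allowed
(e) allowed
(f) forbidden — Δm_l = -2 (E1 requires Δm_l = 0, ±1)
(g) allowed
(h) forbidden — Δl = +0 (E1 requires Δl = ±1)
(i) allowed
(j) allowed
Total allowed: 6 of 10.

6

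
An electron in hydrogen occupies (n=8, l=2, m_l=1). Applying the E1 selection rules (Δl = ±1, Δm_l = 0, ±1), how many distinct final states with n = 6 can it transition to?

E1 requires Δl = ±1, so l_f ∈ {1, 3}; with 0 ≤ l_f ≤ n_f−1 = 5, the allowed l_f values are {1, 3}.
For l_f = 1: m_f ∈ {m_i−1, m_i, m_i+1} ∩ [−1, 1] = {0, 1} → 2 states.
For l_f = 3: m_f ∈ {m_i−1, m_i, m_i+1} ∩ [−3, 3] = {0, 1, 2} → 3 states.
Total: 5.

5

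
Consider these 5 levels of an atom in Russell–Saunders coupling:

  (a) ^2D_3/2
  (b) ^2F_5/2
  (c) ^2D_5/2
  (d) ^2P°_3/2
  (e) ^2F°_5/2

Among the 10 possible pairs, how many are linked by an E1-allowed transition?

(a)–(b): forbidden (parity).
(a)–(c): forbidden (parity).
(a)–(d): allowed.
(a)–(e): allowed.
(b)–(c): forbidden (parity).
(b)–(d): forbidden (ΔL).
(b)–(e): allowed.
(c)–(d): allowed.
(c)–(e): allowed.
(d)–(e): forbidden (parity, ΔL).
Allowed pairs: 5 of 10.

5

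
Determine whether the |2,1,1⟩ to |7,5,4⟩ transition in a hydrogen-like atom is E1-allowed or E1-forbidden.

Δl = 5 − 1 = +4; the E1 rule Δl = ±1 is violated.
Δm_l = 4 − (1) = +3. E1 requires Δm_l = 0, ±1: violated.
The transition is electric-dipole forbidden.

forbidden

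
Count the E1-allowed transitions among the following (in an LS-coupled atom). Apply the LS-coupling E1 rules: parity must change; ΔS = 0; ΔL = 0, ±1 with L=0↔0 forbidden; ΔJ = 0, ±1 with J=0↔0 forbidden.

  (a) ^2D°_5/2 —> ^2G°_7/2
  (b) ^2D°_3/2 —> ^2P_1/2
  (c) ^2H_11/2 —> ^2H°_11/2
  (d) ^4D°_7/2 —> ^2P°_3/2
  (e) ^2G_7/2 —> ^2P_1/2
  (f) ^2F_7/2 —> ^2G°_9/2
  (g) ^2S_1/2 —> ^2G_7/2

3

(a) forbidden (parity, ΔL fail)
(b) allowed
(c) allowed
(d) forbidden (parity, ΔS, ΔJ fail)
(e) forbidden (parity, ΔL, ΔJ fail)
(f) allowed
(g) forbidden (parity, ΔL, ΔJ fail)
Total allowed: 3 of 7.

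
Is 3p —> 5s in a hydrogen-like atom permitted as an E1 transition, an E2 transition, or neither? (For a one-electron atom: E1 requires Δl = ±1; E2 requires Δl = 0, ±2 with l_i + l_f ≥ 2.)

Δl = 0 − 1 = -1; l_i + l_f = 1.
E1 (Δl = ±1): satisfied.
E2 (Δl = 0,±2, l_i+l_f ≥ 2): not satisfied.

E1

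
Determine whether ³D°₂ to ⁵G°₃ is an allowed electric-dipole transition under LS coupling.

Parity must change: odd → odd — violated.
ΔS = 0: S: 1 → 2 — violated.
ΔL = 0, ±1 (not L=0↔0): L: 2 → 4, ΔL = +2 — violated.
ΔJ = 0, ±1 (not J=0↔0): J: 2 → 3, ΔJ = +1 — satisfied.
Rule(s) violated: parity, ΔS, ΔL.

forbidden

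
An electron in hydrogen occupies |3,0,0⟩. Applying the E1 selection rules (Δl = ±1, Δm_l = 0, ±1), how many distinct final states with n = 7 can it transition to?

3

E1 requires Δl = ±1, so l_f ∈ {-1, 1}; with 0 ≤ l_f ≤ n_f−1 = 6, the allowed l_f values are {1}.
For l_f = 1: m_f ∈ {m_i−1, m_i, m_i+1} ∩ [−1, 1] = {-1, 0, 1} → 3 states.
Total: 3.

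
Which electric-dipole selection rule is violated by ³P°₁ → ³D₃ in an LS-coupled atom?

Reading off the term symbols: S 1→1, L 1→2, J 1→3, parity odd→even.
Parity must change: odd → even — ok.
ΔS = 0: S: 1 → 1 — ok.
ΔL = 0, ±1 (not L=0↔0): L: 1 → 2, ΔL = +1 — ok.
ΔJ = 0, ±1 (not J=0↔0): J: 1 → 3, ΔJ = +2 — fails.

the ΔJ = 0, ±1 rule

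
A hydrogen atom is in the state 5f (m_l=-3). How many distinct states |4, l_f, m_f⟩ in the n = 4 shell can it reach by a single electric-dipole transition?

E1 requires Δl = ±1, so l_f ∈ {2, 4}; with 0 ≤ l_f ≤ n_f−1 = 3, the allowed l_f values are {2}.
For l_f = 2: m_f ∈ {m_i−1, m_i, m_i+1} ∩ [−2, 2] = {-2} → 1 state.
Total: 1.

1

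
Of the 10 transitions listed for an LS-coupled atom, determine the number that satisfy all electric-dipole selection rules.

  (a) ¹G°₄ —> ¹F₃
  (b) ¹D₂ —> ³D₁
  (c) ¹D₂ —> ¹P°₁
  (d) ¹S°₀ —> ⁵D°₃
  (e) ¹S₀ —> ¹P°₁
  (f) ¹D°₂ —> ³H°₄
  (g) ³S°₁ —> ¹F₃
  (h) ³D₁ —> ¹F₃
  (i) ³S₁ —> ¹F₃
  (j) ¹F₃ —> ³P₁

3

(a) allowed
(b) forbidden (parity, ΔS fail)
(c) allowed
(d) forbidden (parity, ΔS, ΔL, ΔJ fail)
(e) allowed
(f) forbidden (parity, ΔS, ΔL, ΔJ fail)
(g) forbidden (ΔS, ΔL, ΔJ fail)
(h) forbidden (parity, ΔS, ΔJ fail)
(i) forbidden (parity, ΔS, ΔL, ΔJ fail)
(j) forbidden (parity, ΔS, ΔL, ΔJ fail)
Total allowed: 3 of 10.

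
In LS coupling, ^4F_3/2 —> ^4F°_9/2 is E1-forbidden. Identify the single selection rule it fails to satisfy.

the ΔJ = 0, ±1 rule

Parity must change: even → odd — passes.
ΔS = 0: S: 3/2 → 3/2 — passes.
ΔL = 0, ±1 (not L=0↔0): L: 3 → 3, ΔL = +0 — passes.
ΔJ = 0, ±1 (not J=0↔0): J: 3/2 → 9/2, ΔJ = +3 — fails.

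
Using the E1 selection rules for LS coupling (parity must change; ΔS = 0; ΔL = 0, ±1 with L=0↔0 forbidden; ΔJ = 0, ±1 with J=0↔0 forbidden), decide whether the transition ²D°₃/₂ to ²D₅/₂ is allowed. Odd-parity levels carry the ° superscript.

allowed

Parity must change: odd → even — ok.
ΔS = 0: S: 1/2 → 1/2 — ok.
ΔL = 0, ±1 (not L=0↔0): L: 2 → 2, ΔL = +0 — ok.
ΔJ = 0, ±1 (not J=0↔0): J: 3/2 → 5/2, ΔJ = +1 — ok.
All four E1 rules are satisfied.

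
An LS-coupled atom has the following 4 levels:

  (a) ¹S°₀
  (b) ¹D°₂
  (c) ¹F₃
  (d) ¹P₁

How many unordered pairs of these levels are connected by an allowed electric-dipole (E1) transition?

3

(a)–(b): forbidden (parity, ΔL, ΔJ).
(a)–(c): forbidden (ΔL, ΔJ).
(a)–(d): allowed.
(b)–(c): allowed.
(b)–(d): allowed.
(c)–(d): forbidden (parity, ΔL, ΔJ).
Allowed pairs: 3 of 6.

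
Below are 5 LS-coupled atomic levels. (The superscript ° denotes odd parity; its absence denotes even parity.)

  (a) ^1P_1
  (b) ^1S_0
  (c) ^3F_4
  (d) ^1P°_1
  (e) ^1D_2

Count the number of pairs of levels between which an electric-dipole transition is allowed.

(a)–(b): forbidden (parity).
(a)–(c): forbidden (parity, ΔS, ΔL, ΔJ).
(a)–(d): allowed.
(a)–(e): forbidden (parity).
(b)–(c): forbidden (parity, ΔS, ΔL, ΔJ).
(b)–(d): allowed.
(b)–(e): forbidden (parity, ΔL, ΔJ).
(c)–(d): forbidden (ΔS, ΔL, ΔJ).
(c)–(e): forbidden (parity, ΔS, ΔJ).
(d)–(e): allowed.
Allowed pairs: 3 of 10.

3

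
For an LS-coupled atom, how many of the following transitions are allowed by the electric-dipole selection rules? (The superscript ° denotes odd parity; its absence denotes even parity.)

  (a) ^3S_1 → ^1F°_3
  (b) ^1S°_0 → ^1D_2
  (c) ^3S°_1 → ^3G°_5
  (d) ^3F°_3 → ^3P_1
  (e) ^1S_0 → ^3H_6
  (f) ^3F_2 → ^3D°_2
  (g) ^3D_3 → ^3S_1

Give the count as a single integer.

1

(a) forbidden (ΔS, ΔL, ΔJ fail)
(b) forbidden (ΔL, ΔJ fail)
(c) forbidden (parity, ΔL, ΔJ fail)
(d) forbidden (ΔL, ΔJ fail)
(e) forbidden (parity, ΔS, ΔL, ΔJ fail)
(f) allowed
(g) forbidden (parity, ΔL, ΔJ fail)
Total allowed: 1 of 7.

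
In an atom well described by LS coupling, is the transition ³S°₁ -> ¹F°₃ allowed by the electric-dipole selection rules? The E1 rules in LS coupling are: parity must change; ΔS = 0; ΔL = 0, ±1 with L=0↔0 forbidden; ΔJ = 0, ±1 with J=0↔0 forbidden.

Reading off the term symbols: S 1→0, L 0→3, J 1→3, parity odd→odd.
Parity must change: odd → odd — fails.
ΔS = 0: S: 1 → 0 — fails.
ΔJ = 0, ±1 (not J=0↔0): J: 1 → 3, ΔJ = +2 — fails.
ΔL = 0, ±1 (not L=0↔0): L: 0 → 3, ΔL = +3 — fails.
Rule(s) violated: parity, ΔS, ΔL, ΔJ.

forbidden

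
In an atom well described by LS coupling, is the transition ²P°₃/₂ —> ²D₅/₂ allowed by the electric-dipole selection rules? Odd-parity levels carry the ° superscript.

Parity must change: odd → even — passes.
ΔS = 0: S: 1/2 → 1/2 — passes.
ΔL = 0, ±1 (not L=0↔0): L: 1 → 2, ΔL = +1 — passes.
ΔJ = 0, ±1 (not J=0↔0): J: 3/2 → 5/2, ΔJ = +1 — passes.
All four E1 rules are satisfied.

allowed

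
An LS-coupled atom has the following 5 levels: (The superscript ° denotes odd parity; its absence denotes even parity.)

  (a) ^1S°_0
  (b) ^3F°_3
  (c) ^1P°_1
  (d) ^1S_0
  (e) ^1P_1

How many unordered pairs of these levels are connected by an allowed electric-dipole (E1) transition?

(a)–(b): forbidden (parity, ΔS, ΔL, ΔJ).
(a)–(c): forbidden (parity).
(a)–(d): forbidden (ΔL, ΔJ).
(a)–(e): allowed.
(b)–(c): forbidden (parity, ΔS, ΔL, ΔJ).
(b)–(d): forbidden (ΔS, ΔL, ΔJ).
(b)–(e): forbidden (ΔS, ΔL, ΔJ).
(c)–(d): allowed.
(c)–(e): allowed.
(d)–(e): forbidden (parity).
Allowed pairs: 3 of 10.

3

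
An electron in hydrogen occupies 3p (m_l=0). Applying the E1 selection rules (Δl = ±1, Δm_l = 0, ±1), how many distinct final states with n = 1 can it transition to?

1

E1 requires Δl = ±1, so l_f ∈ {0, 2}; with 0 ≤ l_f ≤ n_f−1 = 0, the allowed l_f values are {0}.
For l_f = 0: m_f ∈ {m_i−1, m_i, m_i+1} ∩ [−0, 0] = {0} → 1 state.
Total: 1.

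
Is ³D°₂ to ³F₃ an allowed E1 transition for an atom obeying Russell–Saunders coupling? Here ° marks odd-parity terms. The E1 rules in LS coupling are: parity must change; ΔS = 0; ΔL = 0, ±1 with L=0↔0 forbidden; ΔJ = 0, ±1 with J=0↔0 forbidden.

allowed

ΔL = 0, ±1 (not L=0↔0): L: 2 → 3, ΔL = +1 — passes.
ΔS = 0: S: 1 → 1 — passes.
ΔJ = 0, ±1 (not J=0↔0): J: 2 → 3, ΔJ = +1 — passes.
Parity must change: odd → even — passes.
All four E1 rules are satisfied.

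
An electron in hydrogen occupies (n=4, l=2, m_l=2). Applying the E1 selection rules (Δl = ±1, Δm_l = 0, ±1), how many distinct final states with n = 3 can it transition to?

E1 requires Δl = ±1, so l_f ∈ {1, 3}; with 0 ≤ l_f ≤ n_f−1 = 2, the allowed l_f values are {1}.
For l_f = 1: m_f ∈ {m_i−1, m_i, m_i+1} ∩ [−1, 1] = {1} → 1 state.
Total: 1.

1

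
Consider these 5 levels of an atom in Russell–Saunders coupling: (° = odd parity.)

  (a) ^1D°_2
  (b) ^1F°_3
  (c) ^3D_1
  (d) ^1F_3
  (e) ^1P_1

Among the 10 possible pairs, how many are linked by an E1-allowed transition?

(a)–(b): forbidden (parity).
(a)–(c): forbidden (ΔS).
(a)–(d): allowed.
(a)–(e): allowed.
(b)–(c): forbidden (ΔS, ΔJ).
(b)–(d): allowed.
(b)–(e): forbidden (ΔL, ΔJ).
(c)–(d): forbidden (parity, ΔS, ΔJ).
(c)–(e): forbidden (parity, ΔS).
(d)–(e): forbidden (parity, ΔL, ΔJ).
Allowed pairs: 3 of 10.

3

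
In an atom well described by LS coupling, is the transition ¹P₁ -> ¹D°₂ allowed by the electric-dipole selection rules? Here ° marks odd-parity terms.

allowed

Initial level: S=0, L=1, J=1, parity even. Final level: S=0, L=2, J=2, parity odd.
Parity must change: even → odd — satisfied.
ΔS = 0: S: 0 → 0 — satisfied.
ΔL = 0, ±1 (not L=0↔0): L: 1 → 2, ΔL = +1 — satisfied.
ΔJ = 0, ±1 (not J=0↔0): J: 1 → 2, ΔJ = +1 — satisfied.
All four E1 rules are satisfied.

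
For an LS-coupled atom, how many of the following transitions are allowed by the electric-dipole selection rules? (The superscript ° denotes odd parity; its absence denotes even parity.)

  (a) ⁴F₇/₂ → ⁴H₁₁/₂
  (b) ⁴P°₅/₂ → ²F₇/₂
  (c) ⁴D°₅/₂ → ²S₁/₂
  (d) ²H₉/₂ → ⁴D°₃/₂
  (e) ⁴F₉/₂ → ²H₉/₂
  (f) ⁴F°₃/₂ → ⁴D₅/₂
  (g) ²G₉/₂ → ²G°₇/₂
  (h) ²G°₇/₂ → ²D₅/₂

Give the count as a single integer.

(a) forbidden (parity, ΔL, ΔJ fail)
(b) forbidden (ΔS, ΔL fail)
(c) forbidden (ΔS, ΔL, ΔJ fail)
(d) forbidden (ΔS, ΔL, ΔJ fail)
(e) forbidden (parity, ΔS, ΔL fail)
(f) allowed
(g) allowed
(h) forbidden (ΔL fails)
Total allowed: 2 of 8.

2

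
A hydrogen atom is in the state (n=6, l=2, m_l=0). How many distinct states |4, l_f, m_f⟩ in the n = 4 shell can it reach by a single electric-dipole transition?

6

E1 requires Δl = ±1, so l_f ∈ {1, 3}; with 0 ≤ l_f ≤ n_f−1 = 3, the allowed l_f values are {1, 3}.
For l_f = 1: m_f ∈ {m_i−1, m_i, m_i+1} ∩ [−1, 1] = {-1, 0, 1} → 3 states.
For l_f = 3: m_f ∈ {m_i−1, m_i, m_i+1} ∩ [−3, 3] = {-1, 0, 1} → 3 states.
Total: 6.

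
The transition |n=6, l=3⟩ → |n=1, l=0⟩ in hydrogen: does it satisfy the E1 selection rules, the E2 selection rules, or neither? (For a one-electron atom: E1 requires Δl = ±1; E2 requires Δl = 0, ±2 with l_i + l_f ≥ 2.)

Δl = 0 − 3 = -3; l_i + l_f = 3.
E1 (Δl = ±1): not satisfied.
E2 (Δl = 0,±2, l_i+l_f ≥ 2): not satisfied.

neither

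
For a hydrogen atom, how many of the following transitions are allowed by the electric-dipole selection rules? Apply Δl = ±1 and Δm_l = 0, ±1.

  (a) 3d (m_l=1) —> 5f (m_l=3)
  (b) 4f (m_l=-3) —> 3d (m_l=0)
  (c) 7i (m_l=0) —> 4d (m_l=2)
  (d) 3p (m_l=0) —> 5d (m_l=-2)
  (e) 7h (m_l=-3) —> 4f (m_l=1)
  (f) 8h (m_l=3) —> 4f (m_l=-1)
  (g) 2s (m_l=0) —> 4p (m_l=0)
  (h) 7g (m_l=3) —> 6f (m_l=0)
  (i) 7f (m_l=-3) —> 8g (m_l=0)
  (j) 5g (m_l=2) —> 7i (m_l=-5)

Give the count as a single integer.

1

(a) forbidden — Δm_l = +2 (E1 requires Δm_l = 0, ±1)
(b) forbidden — Δm_l = +3 (E1 requires Δm_l = 0, ±1)
(c) forbidden — Δl = -4 (E1 requires Δl = ±1); Δm_l = +2 (E1 requires Δm_l = 0, ±1)
(d) forbidden — Δm_l = -2 (E1 requires Δm_l = 0, ±1)
(e) forbidden — Δl = -2 (E1 requires Δl = ±1); Δm_l = +4 (E1 requires Δm_l = 0, ±1)
(f) forbidden — Δl = -2 (E1 requires Δl = ±1); Δm_l = -4 (E1 requires Δm_l = 0, ±1)
(g) allowed
(h) forbidden — Δm_l = -3 (E1 requires Δm_l = 0, ±1)
(i) forbidden — Δm_l = +3 (E1 requires Δm_l = 0, ±1)
(j) forbidden — Δl = +2 (E1 requires Δl = ±1); Δm_l = -7 (E1 requires Δm_l = 0, ±1)
Total allowed: 1 of 10.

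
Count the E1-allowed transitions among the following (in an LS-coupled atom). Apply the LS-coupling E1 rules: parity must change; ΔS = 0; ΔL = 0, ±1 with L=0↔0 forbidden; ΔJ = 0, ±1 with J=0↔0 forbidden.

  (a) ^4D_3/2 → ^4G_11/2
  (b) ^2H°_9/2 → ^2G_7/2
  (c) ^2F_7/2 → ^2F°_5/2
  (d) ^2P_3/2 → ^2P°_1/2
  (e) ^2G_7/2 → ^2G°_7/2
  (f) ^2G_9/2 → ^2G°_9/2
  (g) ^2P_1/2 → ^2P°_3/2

(a) forbidden (parity, ΔL, ΔJ fail)
(b) allowed
(c) allowed
(d) allowed
(e) allowed
(f) allowed
(g) allowed
Total allowed: 6 of 7.

6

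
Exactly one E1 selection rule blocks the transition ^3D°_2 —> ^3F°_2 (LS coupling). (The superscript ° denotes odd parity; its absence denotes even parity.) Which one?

Reading off the term symbols: S 1→1, L 2→3, J 2→2, parity odd→odd.
ΔL = 0, ±1 (not L=0↔0): L: 2 → 3, ΔL = +1 — ✓.
ΔS = 0: S: 1 → 1 — ✓.
Parity must change: odd → odd — ✗.
ΔJ = 0, ±1 (not J=0↔0): J: 2 → 2, ΔJ = +0 — ✓.

parity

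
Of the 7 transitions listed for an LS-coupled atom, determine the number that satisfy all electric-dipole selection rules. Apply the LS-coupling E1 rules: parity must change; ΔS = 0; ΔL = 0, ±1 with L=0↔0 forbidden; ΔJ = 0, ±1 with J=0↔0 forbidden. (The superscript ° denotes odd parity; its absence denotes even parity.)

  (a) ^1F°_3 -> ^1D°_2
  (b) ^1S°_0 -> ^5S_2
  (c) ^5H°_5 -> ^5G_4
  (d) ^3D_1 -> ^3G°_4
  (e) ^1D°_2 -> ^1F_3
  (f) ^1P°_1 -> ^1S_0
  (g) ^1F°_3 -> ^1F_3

4

(a) forbidden (parity fails)
(b) forbidden (ΔS, ΔL, ΔJ fail)
(c) allowed
(d) forbidden (ΔL, ΔJ fail)
(e) allowed
(f) allowed
(g) allowed
Total allowed: 4 of 7.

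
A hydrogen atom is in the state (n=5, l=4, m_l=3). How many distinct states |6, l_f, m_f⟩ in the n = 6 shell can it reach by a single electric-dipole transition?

5

E1 requires Δl = ±1, so l_f ∈ {3, 5}; with 0 ≤ l_f ≤ n_f−1 = 5, the allowed l_f values are {3, 5}.
For l_f = 3: m_f ∈ {m_i−1, m_i, m_i+1} ∩ [−3, 3] = {2, 3} → 2 states.
For l_f = 5: m_f ∈ {m_i−1, m_i, m_i+1} ∩ [−5, 5] = {2, 3, 4} → 3 states.
Total: 5.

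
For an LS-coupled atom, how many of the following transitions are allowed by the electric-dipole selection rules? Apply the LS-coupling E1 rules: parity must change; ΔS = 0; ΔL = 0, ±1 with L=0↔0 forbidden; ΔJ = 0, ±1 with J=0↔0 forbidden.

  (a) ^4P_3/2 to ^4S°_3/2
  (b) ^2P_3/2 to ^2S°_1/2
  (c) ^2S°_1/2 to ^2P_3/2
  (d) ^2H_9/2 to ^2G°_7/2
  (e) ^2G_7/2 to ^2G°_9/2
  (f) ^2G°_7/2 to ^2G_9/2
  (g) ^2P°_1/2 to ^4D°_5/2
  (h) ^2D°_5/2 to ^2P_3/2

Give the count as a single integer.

(a) allowed
(b) allowed
(c) allowed
(d) allowed
(e) allowed
(f) allowed
(g) forbidden (parity, ΔS, ΔJ fail)
(h) allowed
Total allowed: 7 of 8.

7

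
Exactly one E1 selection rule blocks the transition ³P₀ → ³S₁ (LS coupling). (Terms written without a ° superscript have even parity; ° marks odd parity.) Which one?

parity

Reading off the term symbols: S 1→1, L 1→0, J 0→1, parity even→even.
Parity must change: even → even — fails.
ΔS = 0: S: 1 → 1 — passes.
ΔL = 0, ±1 (not L=0↔0): L: 1 → 0, ΔL = -1 — passes.
ΔJ = 0, ±1 (not J=0↔0): J: 0 → 1, ΔJ = +1 — passes.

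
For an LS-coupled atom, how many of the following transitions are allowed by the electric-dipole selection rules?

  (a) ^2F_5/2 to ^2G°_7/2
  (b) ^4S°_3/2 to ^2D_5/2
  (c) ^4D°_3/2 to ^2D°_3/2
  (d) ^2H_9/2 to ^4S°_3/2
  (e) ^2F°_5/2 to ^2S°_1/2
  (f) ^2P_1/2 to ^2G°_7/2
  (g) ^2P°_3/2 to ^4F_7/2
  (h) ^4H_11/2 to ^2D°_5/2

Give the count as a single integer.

(a) allowed
(b) forbidden (ΔS, ΔL fail)
(c) forbidden (parity, ΔS fail)
(d) forbidden (ΔS, ΔL, ΔJ fail)
(e) forbidden (parity, ΔL, ΔJ fail)
(f) forbidden (ΔL, ΔJ fail)
(g) forbidden (ΔS, ΔL, ΔJ fail)
(h) forbidden (ΔS, ΔL, ΔJ fail)
Total allowed: 1 of 8.

1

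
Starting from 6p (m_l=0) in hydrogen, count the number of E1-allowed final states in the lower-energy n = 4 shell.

E1 requires Δl = ±1, so l_f ∈ {0, 2}; with 0 ≤ l_f ≤ n_f−1 = 3, the allowed l_f values are {0, 2}.
For l_f = 0: m_f ∈ {m_i−1, m_i, m_i+1} ∩ [−0, 0] = {0} → 1 state.
For l_f = 2: m_f ∈ {m_i−1, m_i, m_i+1} ∩ [−2, 2] = {-1, 0, 1} → 3 states.
Total: 4.

4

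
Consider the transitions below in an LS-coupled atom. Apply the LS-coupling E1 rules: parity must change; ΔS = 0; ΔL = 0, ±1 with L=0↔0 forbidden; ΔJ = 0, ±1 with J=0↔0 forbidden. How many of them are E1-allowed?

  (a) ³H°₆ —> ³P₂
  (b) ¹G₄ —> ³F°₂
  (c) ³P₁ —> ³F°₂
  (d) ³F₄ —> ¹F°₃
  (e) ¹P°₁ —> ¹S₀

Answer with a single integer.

(a) forbidden (ΔL, ΔJ fail)
(b) forbidden (ΔS, ΔJ fail)
(c) forbidden (ΔL fails)
(d) forbidden (ΔS fails)
(e) allowed
Total allowed: 1 of 5.

1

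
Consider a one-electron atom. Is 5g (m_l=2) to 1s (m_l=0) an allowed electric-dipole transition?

forbidden

l: 4 → 0 (Δl = -4). Δl = ±1 fails.
Δm_l = 0 − (2) = -2. E1 requires Δm_l = 0, ±1: fails.
The transition is electric-dipole forbidden.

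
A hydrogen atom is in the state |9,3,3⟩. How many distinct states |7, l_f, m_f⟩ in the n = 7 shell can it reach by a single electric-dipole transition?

4

E1 requires Δl = ±1, so l_f ∈ {2, 4}; with 0 ≤ l_f ≤ n_f−1 = 6, the allowed l_f values are {2, 4}.
For l_f = 2: m_f ∈ {m_i−1, m_i, m_i+1} ∩ [−2, 2] = {2} → 1 state.
For l_f = 4: m_f ∈ {m_i−1, m_i, m_i+1} ∩ [−4, 4] = {2, 3, 4} → 3 states.
Total: 4.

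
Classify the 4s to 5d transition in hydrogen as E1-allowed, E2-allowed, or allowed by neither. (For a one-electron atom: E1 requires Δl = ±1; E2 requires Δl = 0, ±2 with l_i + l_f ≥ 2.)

E2

Δl = 2 − 0 = +2; l_i + l_f = 2.
E1 (Δl = ±1): not satisfied.
E2 (Δl = 0,±2, l_i+l_f ≥ 2): satisfied.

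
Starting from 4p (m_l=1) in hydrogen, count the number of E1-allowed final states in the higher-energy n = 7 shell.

E1 requires Δl = ±1, so l_f ∈ {0, 2}; with 0 ≤ l_f ≤ n_f−1 = 6, the allowed l_f values are {0, 2}.
For l_f = 0: m_f ∈ {m_i−1, m_i, m_i+1} ∩ [−0, 0] = {0} → 1 state.
For l_f = 2: m_f ∈ {m_i−1, m_i, m_i+1} ∩ [−2, 2] = {0, 1, 2} → 3 states.
Total: 4.

4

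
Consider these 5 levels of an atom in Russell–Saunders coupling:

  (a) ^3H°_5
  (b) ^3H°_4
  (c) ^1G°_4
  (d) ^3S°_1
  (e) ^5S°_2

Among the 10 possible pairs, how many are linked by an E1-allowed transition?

(a)–(b): forbidden (parity).
(a)–(c): forbidden (parity, ΔS).
(a)–(d): forbidden (parity, ΔL, ΔJ).
(a)–(e): forbidden (parity, ΔS, ΔL, ΔJ).
(b)–(c): forbidden (parity, ΔS).
(b)–(d): forbidden (parity, ΔL, ΔJ).
(b)–(e): forbidden (parity, ΔS, ΔL, ΔJ).
(c)–(d): forbidden (parity, ΔS, ΔL, ΔJ).
(c)–(e): forbidden (parity, ΔS, ΔL, ΔJ).
(d)–(e): forbidden (parity, ΔS, ΔL).
Allowed pairs: 0 of 10.

0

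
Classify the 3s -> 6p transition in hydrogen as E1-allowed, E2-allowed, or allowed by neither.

E1

Δl = 1 − 0 = +1; l_i + l_f = 1.
E1 (Δl = ±1): satisfied.
E2 (Δl = 0,±2, l_i+l_f ≥ 2): not satisfied.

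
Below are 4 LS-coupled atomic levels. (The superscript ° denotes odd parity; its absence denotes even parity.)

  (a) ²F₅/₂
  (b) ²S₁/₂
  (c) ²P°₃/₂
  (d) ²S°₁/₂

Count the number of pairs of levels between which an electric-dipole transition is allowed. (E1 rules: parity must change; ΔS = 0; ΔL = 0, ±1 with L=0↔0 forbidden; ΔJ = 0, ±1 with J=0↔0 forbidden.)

1

(a)–(b): forbidden (parity, ΔL, ΔJ).
(a)–(c): forbidden (ΔL).
(a)–(d): forbidden (ΔL, ΔJ).
(b)–(c): allowed.
(b)–(d): forbidden (ΔL).
(c)–(d): forbidden (parity).
Allowed pairs: 1 of 6.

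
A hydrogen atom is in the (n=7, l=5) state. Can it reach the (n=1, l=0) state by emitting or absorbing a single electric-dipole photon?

forbidden

l: 5 → 0 (Δl = -5). Δl = ±1 violated.
The transition is electric-dipole forbidden.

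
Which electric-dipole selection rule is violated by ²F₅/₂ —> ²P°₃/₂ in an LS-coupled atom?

the ΔL = 0, ±1 rule

Initial level: S=1/2, L=3, J=5/2, parity even. Final level: S=1/2, L=1, J=3/2, parity odd.
Parity must change: even → odd — satisfied.
ΔS = 0: S: 1/2 → 1/2 — satisfied.
ΔL = 0, ±1 (not L=0↔0): L: 3 → 1, ΔL = -2 — violated.
ΔJ = 0, ±1 (not J=0↔0): J: 5/2 → 3/2, ΔJ = -1 — satisfied.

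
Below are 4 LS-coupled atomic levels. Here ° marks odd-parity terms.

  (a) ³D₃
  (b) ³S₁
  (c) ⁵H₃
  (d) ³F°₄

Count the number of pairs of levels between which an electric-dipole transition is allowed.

(a)–(b): forbidden (parity, ΔL, ΔJ).
(a)–(c): forbidden (parity, ΔS, ΔL).
(a)–(d): allowed.
(b)–(c): forbidden (parity, ΔS, ΔL, ΔJ).
(b)–(d): forbidden (ΔL, ΔJ).
(c)–(d): forbidden (ΔS, ΔL).
Allowed pairs: 1 of 6.

1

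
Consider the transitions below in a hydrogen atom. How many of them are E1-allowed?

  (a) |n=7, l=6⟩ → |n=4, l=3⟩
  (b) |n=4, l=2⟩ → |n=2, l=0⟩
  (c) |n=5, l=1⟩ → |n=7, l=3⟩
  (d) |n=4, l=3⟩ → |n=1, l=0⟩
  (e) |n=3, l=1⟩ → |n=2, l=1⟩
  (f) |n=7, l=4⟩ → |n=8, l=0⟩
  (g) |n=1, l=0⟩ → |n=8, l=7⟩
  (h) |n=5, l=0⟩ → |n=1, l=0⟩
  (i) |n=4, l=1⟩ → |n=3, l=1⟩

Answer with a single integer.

(a) forbidden — Δl = -3 (E1 requires Δl = ±1)
(b) forbidden — Δl = -2 (E1 requires Δl = ±1)
(c) forbidden — Δl = +2 (E1 requires Δl = ±1)
(d) forbidden — Δl = -3 (E1 requires Δl = ±1)
(e) forbidden — Δl = +0 (E1 requires Δl = ±1)
(f) forbidden — Δl = -4 (E1 requires Δl = ±1)
(g) forbidden — Δl = +7 (E1 requires Δl = ±1)
(h) forbidden — Δl = +0 (E1 requires Δl = ±1)
(i) forbidden — Δl = +0 (E1 requires Δl = ±1)
Total allowed: 0 of 9.

0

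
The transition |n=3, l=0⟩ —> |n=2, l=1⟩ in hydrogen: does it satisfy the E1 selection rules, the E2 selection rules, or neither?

Δl = 1 − 0 = +1; l_i + l_f = 1.
E1 (Δl = ±1): satisfied.
E2 (Δl = 0,±2, l_i+l_f ≥ 2): not satisfied.

E1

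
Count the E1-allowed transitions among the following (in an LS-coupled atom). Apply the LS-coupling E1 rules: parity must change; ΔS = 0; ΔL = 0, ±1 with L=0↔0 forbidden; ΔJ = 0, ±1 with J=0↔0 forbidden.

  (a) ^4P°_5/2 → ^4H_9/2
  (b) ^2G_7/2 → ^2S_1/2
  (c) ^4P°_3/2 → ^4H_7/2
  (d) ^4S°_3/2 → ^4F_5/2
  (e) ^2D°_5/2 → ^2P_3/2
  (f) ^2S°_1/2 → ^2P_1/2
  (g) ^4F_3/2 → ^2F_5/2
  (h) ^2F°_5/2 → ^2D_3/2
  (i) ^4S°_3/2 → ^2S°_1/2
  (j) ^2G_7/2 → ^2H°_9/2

(a) forbidden (ΔL, ΔJ fail)
(b) forbidden (parity, ΔL, ΔJ fail)
(c) forbidden (ΔL, ΔJ fail)
(d) forbidden (ΔL fails)
(e) allowed
(f) allowed
(g) forbidden (parity, ΔS fail)
(h) allowed
(i) forbidden (parity, ΔS, ΔL fail)
(j) allowed
Total allowed: 4 of 10.

4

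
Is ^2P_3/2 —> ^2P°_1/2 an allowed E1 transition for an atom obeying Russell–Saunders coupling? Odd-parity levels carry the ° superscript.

Parity must change: even → odd — ok.
ΔS = 0: S: 1/2 → 1/2 — ok.
ΔL = 0, ±1 (not L=0↔0): L: 1 → 1, ΔL = +0 — ok.
ΔJ = 0, ±1 (not J=0↔0): J: 3/2 → 1/2, ΔJ = -1 — ok.
All four E1 rules are satisfied.

allowed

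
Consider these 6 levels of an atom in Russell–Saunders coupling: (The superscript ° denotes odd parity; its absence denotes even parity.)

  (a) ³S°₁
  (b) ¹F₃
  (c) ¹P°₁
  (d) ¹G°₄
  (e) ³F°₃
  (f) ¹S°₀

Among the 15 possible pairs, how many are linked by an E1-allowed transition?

1

(a)–(b): forbidden (ΔS, ΔL, ΔJ).
(a)–(c): forbidden (parity, ΔS).
(a)–(d): forbidden (parity, ΔS, ΔL, ΔJ).
(a)–(e): forbidden (parity, ΔL, ΔJ).
(a)–(f): forbidden (parity, ΔS, ΔL).
(b)–(c): forbidden (ΔL, ΔJ).
(b)–(d): allowed.
(b)–(e): forbidden (ΔS).
(b)–(f): forbidden (ΔL, ΔJ).
(c)–(d): forbidden (parity, ΔL, ΔJ).
(c)–(e): forbidden (parity, ΔS, ΔL, ΔJ).
(c)–(f): forbidden (parity).
(d)–(e): forbidden (parity, ΔS).
(d)–(f): forbidden (parity, ΔL, ΔJ).
(e)–(f): forbidden (parity, ΔS, ΔL, ΔJ).
Allowed pairs: 1 of 15.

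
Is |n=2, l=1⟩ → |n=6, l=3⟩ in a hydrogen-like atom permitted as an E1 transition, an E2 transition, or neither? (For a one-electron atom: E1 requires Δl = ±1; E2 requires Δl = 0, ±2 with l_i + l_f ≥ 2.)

E2

Δl = 3 − 1 = +2; l_i + l_f = 4.
E1 (Δl = ±1): not satisfied.
E2 (Δl = 0,±2, l_i+l_f ≥ 2): satisfied.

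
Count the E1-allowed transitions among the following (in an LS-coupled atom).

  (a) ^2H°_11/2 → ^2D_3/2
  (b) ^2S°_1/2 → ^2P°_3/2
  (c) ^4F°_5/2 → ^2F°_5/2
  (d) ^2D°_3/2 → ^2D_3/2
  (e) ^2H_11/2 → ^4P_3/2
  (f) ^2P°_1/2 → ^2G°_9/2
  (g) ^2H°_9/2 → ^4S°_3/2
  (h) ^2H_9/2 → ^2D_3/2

1

(a) forbidden (ΔL, ΔJ fail)
(b) forbidden (parity fails)
(c) forbidden (parity, ΔS fail)
(d) allowed
(e) forbidden (parity, ΔS, ΔL, ΔJ fail)
(f) forbidden (parity, ΔL, ΔJ fail)
(g) forbidden (parity, ΔS, ΔL, ΔJ fail)
(h) forbidden (parity, ΔL, ΔJ fail)
Total allowed: 1 of 8.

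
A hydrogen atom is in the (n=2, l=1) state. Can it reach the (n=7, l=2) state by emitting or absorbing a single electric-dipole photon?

allowed

Initial l = 1, final l = 2, so Δl = +1. E1 requires Δl = ±1: passes.
All E1 selection rules are satisfied.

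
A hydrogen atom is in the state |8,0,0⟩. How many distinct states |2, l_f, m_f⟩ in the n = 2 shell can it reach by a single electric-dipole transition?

3

E1 requires Δl = ±1, so l_f ∈ {-1, 1}; with 0 ≤ l_f ≤ n_f−1 = 1, the allowed l_f values are {1}.
For l_f = 1: m_f ∈ {m_i−1, m_i, m_i+1} ∩ [−1, 1] = {-1, 0, 1} → 3 states.
Total: 3.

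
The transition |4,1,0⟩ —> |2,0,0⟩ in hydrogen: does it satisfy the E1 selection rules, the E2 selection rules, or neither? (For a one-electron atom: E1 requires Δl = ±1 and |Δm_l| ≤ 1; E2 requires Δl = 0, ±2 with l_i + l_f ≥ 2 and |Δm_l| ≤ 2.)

E1

Δl = 0 − 1 = -1; l_i + l_f = 1.
Δm_l = +0.
E1 (Δl = ±1, |Δm_l| ≤ 1): satisfied.
E2 (Δl = 0,±2, l_i+l_f ≥ 2, |Δm_l| ≤ 2): not satisfied.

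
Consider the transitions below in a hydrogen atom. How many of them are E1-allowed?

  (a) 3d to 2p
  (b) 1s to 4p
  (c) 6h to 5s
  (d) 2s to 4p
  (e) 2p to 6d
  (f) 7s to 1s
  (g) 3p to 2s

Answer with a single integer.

5

(a) allowed
(b) allowed
(c) forbidden — Δl = -5 (E1 requires Δl = ±1)
(d) allowed
(e) allowed
(f) forbidden — Δl = +0 (E1 requires Δl = ±1)
(g) allowed
Total allowed: 5 of 7.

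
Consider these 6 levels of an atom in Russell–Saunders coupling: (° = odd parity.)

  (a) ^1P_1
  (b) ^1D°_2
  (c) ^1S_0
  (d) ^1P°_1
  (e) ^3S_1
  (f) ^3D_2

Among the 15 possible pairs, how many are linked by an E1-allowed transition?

(a)–(b): allowed.
(a)–(c): forbidden (parity).
(a)–(d): allowed.
(a)–(e): forbidden (parity, ΔS).
(a)–(f): forbidden (parity, ΔS).
(b)–(c): forbidden (ΔL, ΔJ).
(b)–(d): forbidden (parity).
(b)–(e): forbidden (ΔS, ΔL).
(b)–(f): forbidden (ΔS).
(c)–(d): allowed.
(c)–(e): forbidden (parity, ΔS, ΔL).
(c)–(f): forbidden (parity, ΔS, ΔL, ΔJ).
(d)–(e): forbidden (ΔS).
(d)–(f): forbidden (ΔS).
(e)–(f): forbidden (parity, ΔL).
Allowed pairs: 3 of 15.

3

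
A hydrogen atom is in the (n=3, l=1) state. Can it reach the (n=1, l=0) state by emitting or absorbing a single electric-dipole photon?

Δl = 0 − 1 = -1; the E1 rule Δl = ±1 is satisfied.
All E1 selection rules are satisfied.

allowed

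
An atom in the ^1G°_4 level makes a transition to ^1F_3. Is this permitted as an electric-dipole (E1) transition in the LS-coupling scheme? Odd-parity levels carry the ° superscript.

allowed

ΔS = 0: S: 0 → 0 — ok.
ΔJ = 0, ±1 (not J=0↔0): J: 4 → 3, ΔJ = -1 — ok.
ΔL = 0, ±1 (not L=0↔0): L: 4 → 3, ΔL = -1 — ok.
Parity must change: odd → even — ok.
All four E1 rules are satisfied.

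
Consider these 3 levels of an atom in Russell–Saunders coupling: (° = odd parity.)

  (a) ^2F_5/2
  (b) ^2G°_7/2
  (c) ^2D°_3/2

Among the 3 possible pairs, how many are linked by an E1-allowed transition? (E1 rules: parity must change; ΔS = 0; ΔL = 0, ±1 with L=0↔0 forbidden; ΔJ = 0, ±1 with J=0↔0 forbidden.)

2

(a)–(b): allowed.
(a)–(c): allowed.
(b)–(c): forbidden (parity, ΔL, ΔJ).
Allowed pairs: 2 of 3.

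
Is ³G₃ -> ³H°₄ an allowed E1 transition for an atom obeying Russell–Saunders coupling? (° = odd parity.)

Parity must change: even → odd — satisfied.
ΔJ = 0, ±1 (not J=0↔0): J: 3 → 4, ΔJ = +1 — satisfied.
ΔS = 0: S: 1 → 1 — satisfied.
ΔL = 0, ±1 (not L=0↔0): L: 4 → 5, ΔL = +1 — satisfied.
All four E1 rules are satisfied.

allowed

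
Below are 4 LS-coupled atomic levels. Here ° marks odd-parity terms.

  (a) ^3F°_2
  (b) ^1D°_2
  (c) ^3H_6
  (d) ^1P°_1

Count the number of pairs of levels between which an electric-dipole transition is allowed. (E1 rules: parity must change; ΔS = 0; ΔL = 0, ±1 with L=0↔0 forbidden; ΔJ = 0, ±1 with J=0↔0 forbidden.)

(a)–(b): forbidden (parity, ΔS).
(a)–(c): forbidden (ΔL, ΔJ).
(a)–(d): forbidden (parity, ΔS, ΔL).
(b)–(c): forbidden (ΔS, ΔL, ΔJ).
(b)–(d): forbidden (parity).
(c)–(d): forbidden (ΔS, ΔL, ΔJ).
Allowed pairs: 0 of 6.

0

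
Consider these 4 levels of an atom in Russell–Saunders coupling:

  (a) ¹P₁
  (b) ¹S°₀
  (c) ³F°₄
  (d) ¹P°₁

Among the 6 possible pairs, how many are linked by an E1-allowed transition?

2

(a)–(b): allowed.
(a)–(c): forbidden (ΔS, ΔL, ΔJ).
(a)–(d): allowed.
(b)–(c): forbidden (parity, ΔS, ΔL, ΔJ).
(b)–(d): forbidden (parity).
(c)–(d): forbidden (parity, ΔS, ΔL, ΔJ).
Allowed pairs: 2 of 6.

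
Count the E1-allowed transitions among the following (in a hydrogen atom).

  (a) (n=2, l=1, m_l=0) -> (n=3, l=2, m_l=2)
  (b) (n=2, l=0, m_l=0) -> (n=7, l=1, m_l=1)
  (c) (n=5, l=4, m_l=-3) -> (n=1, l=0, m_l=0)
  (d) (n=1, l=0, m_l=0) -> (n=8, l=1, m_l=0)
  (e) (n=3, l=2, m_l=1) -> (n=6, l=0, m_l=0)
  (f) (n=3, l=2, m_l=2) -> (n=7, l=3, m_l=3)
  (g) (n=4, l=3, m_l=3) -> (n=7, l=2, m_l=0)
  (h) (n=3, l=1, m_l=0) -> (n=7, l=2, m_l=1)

4

(a) forbidden — Δm_l = +2 (E1 requires Δm_l = 0, ±1)
(b) allowed
(c) forbidden — Δl = -4 (E1 requires Δl = ±1); Δm_l = +3 (E1 requires Δm_l = 0, ±1)
(d) allowed
(e) forbidden — Δl = -2 (E1 requires Δl = ±1)
(f) allowed
(g) forbidden — Δm_l = -3 (E1 requires Δm_l = 0, ±1)
(h) allowed
Total allowed: 4 of 8.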